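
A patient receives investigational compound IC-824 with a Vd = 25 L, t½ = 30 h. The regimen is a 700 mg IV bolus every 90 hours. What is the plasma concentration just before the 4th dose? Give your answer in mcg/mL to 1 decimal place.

4.0 mcg/mL

f = (1/2)^(τ/t½) = (1/2)^(90/30) ≈ 0.1250.
C₀ = D/Vd = 700/25 ≈ 28.000 mcg/mL.
Before the 4th dose, 3 doses have been given. Superposition: Cmin = C₀·(f + f² + … + f^3).
≈ 28.000 × (0.1250 + 0.0156 + 0.0020) ≈ 28.000 × 0.1426 ≈ 3.993 mcg/mL.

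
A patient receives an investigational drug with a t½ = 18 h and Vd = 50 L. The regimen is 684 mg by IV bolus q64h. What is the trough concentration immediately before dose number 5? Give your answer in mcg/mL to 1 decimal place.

f = (1/2)^(τ/t½) = (1/2)^(64/18) ≈ 0.0850.
C₀ = D/Vd = 684/50 ≈ 13.680 mcg/mL.
Before the 5th dose, 4 doses have been given. Superposition: Cmin = C₀·(f + f² + … + f^4).
≈ 13.680 × (0.0850 + 0.0072 + 0.0006 + 0.0001) ≈ 13.680 × 0.0929 ≈ 1.271 mcg/mL.

1.3 mcg/mL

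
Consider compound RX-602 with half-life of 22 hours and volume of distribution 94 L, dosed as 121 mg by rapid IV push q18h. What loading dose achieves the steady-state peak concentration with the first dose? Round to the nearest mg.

280 mg

f = (1/2)^(18/22) ≈ 0.567156; accumulation ratio R = 1/(1−f) ≈ 2.31030.
Loading dose to hit Cmax,ss on first dose: D_load = D_maint·R ≈ 121 × 2.31030 ≈ 279.55 mg.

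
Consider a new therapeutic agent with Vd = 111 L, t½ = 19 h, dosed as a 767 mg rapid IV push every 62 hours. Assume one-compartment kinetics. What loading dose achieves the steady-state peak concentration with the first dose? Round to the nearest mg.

f = (1/2)^(62/19) ≈ 0.104158; accumulation ratio R = 1/(1−f) ≈ 1.11627.
Loading dose to hit Cmax,ss on first dose: D_load = D_maint·R ≈ 767 × 1.11627 ≈ 856.18 mg.

856 mg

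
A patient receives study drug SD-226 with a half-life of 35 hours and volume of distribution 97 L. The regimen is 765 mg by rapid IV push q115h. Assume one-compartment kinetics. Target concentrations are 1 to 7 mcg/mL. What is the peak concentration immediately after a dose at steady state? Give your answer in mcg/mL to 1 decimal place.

8.8 mcg/mL

Over one 115-h interval, 115/35 ≈ 3.2857 half-lives elapse, leaving f ≈ 0.1025 of each dose.
At steady state, accumulation factor R = 1/(1 − e^(−kτ)) ≈ 1.1142.
Each bolus raises the concentration by D/Vd = 765/97 ≈ 7.887 mcg/mL.
Steady-state peak Cmax,ss = C₀·R ≈ 7.887 × 1.1142 ≈ 8.788 mcg/mL.
Peak 8.8 mcg/mL vs MTC 7 mcg/mL: exceeds toxic threshold.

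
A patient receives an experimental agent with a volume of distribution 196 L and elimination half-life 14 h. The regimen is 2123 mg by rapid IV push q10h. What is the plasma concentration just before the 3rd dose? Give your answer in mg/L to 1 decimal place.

10.6 mg/L

f = (1/2)^(τ/t½) = (1/2)^(10/14) ≈ 0.6095.
C₀ = D/Vd = 2123/196 ≈ 10.832 mg/L.
Before the 3rd dose, 2 doses have been given. Superposition: Cmin = C₀·(f + f²).
≈ 10.832 × (0.6095 + 0.3715) ≈ 10.832 × 0.9810 ≈ 10.626 mg/L.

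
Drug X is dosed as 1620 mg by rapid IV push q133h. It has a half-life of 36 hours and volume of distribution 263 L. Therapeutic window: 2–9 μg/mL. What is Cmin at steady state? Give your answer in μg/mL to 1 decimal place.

0.5 μg/mL

k = ln2/t½ = ln2/36 ≈ 0.019254 h⁻¹; fraction remaining f = e^(−kτ) = e^(−0.019254×133) ≈ 0.0772.
Each bolus raises the concentration by D/Vd = 1620/263 ≈ 6.160 μg/mL.
Steady-state trough Cmin,ss = C₀·f/(1−f) ≈ 6.160 × 0.0772/0.9228 ≈ 0.515 μg/mL.
Trough 0.5 μg/mL vs MEC 2 μg/mL: subtherapeutic.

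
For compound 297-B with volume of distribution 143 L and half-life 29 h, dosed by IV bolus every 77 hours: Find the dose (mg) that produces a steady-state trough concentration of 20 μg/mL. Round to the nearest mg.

τ/t½ = 77/29 ≈ 2.6552, so f = (1/2)^(77/29) ≈ 0.158750.
Cmin,ss = (D/Vd)·f/(1−f), so D = Cmin,ss·Vd·(1−f)/f.
D = 20 × 143 × (1−f)/f ≈ 20 × 143 × 5.29921 ≈ 15155.74 mg.

15156 mg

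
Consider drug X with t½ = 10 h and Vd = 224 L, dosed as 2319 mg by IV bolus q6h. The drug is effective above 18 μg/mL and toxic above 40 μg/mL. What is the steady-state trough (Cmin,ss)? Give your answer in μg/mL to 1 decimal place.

k = ln2/t½ = ln2/10 ≈ 0.069315 h⁻¹; fraction remaining f = e^(−kτ) = e^(−0.069315×6) ≈ 0.6598.
Accumulation ratio R = 1/(1 − f) ≈ 1/0.3402 ≈ 2.9394.
Each bolus raises the concentration by D/Vd = 2319/224 ≈ 10.353 μg/mL.
Cmax,ss = C₀/(1 − f) ≈ 10.353/0.3402 ≈ 30.432 μg/mL.
Steady-state trough Cmin,ss = Cmax,ss·f ≈ 30.432 × 0.6598 ≈ 20.079 μg/mL.
Trough 20.1 μg/mL vs MEC 18 μg/mL: adequate.

20.1 μg/mL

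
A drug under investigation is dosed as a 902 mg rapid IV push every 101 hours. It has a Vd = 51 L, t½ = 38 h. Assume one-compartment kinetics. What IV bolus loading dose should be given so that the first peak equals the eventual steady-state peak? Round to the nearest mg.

1072 mg

f = (1/2)^(101/38) ≈ 0.158451; accumulation ratio R = 1/(1−f) ≈ 1.18828.
Loading dose to hit Cmax,ss on first dose: D_load = D_maint·R ≈ 902 × 1.18828 ≈ 1071.83 mg.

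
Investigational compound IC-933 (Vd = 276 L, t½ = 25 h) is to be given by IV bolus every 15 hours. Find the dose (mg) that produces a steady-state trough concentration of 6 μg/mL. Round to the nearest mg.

τ/t½ = 15/25 ≈ 0.6, so f = (1/2)^(15/25) ≈ 0.659754.
Cmin,ss = (D/Vd)·f/(1−f), so D = Cmin,ss·Vd·(1−f)/f.
D = 6 × 276 × (1−f)/f ≈ 6 × 276 × 0.51572 ≈ 854.03 mg.

854 mg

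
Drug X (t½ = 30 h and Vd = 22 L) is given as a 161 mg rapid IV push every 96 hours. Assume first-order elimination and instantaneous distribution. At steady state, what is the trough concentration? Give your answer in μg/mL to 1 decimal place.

0.9 μg/mL

k = ln2/t½ = ln2/30 ≈ 0.023105 h⁻¹; fraction remaining f = e^(−kτ) = e^(−0.023105×96) ≈ 0.1088.
Single-dose peak C₀ = D/Vd = 161/22 ≈ 7.318 μg/mL.
Steady-state trough Cmin,ss = C₀·f/(1−f) ≈ 7.318 × 0.1088/0.8912 ≈ 0.893 μg/mL.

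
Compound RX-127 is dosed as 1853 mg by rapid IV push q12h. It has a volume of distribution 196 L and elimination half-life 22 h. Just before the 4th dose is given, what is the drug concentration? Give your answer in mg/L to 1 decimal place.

f = (1/2)^(τ/t½) = (1/2)^(12/22) ≈ 0.6852.
C₀ = D/Vd = 1853/196 ≈ 9.454 mg/L.
Before the 4th dose, 3 doses have been given. Superposition: Cmin = C₀·(f + f² + … + f^3).
≈ 9.454 × (0.6852 + 0.4695 + 0.3217) ≈ 9.454 × 1.4764 ≈ 13.958 mg/L.

14.0 mg/L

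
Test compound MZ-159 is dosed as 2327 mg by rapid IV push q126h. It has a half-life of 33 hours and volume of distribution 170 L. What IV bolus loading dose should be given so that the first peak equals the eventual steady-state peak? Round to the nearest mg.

2505 mg

f = (1/2)^(126/33) ≈ 0.070895; accumulation ratio R = 1/(1−f) ≈ 1.07630.
Loading dose to hit Cmax,ss on first dose: D_load = D_maint·R ≈ 2327 × 1.07630 ≈ 2504.55 mg.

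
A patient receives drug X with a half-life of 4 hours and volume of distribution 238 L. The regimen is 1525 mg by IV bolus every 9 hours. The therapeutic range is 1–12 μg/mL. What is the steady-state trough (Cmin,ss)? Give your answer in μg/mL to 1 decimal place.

1.7 μg/mL

k = ln2/t½ = ln2/4 ≈ 0.173287 h⁻¹; fraction remaining f = e^(−kτ) = e^(−0.173287×9) ≈ 0.2102.
Each bolus raises the concentration by D/Vd = 1525/238 ≈ 6.408 μg/mL.
Steady-state trough Cmin,ss = C₀·f/(1−f) ≈ 6.408 × 0.2102/0.7898 ≈ 1.705 μg/mL.
Trough 1.7 μg/mL vs MEC 1 μg/mL: adequate.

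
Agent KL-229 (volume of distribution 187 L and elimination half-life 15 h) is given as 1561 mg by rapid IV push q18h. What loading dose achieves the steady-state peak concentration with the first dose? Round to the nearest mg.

f = (1/2)^(18/15) ≈ 0.435275; accumulation ratio R = 1/(1−f) ≈ 1.77077.
Loading dose to hit Cmax,ss on first dose: D_load = D_maint·R ≈ 1561 × 1.77077 ≈ 2764.17 mg.

2764 mg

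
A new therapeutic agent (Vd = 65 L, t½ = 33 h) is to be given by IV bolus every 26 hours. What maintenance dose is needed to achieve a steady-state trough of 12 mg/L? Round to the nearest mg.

τ/t½ = 26/33 ≈ 0.78788, so f = (1/2)^(26/33) ≈ 0.579195.
Cmin,ss = (D/Vd)·f/(1−f), so D = Cmin,ss·Vd·(1−f)/f.
D = 12 × 65 × (1−f)/f ≈ 12 × 65 × 0.72653 ≈ 566.69 mg.

567 mg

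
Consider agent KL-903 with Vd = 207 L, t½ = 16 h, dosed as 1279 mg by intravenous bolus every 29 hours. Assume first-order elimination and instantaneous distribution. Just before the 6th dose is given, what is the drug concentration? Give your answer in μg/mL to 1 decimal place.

f = (1/2)^(τ/t½) = (1/2)^(29/16) ≈ 0.2847.
C₀ = D/Vd = 1279/207 ≈ 6.179 μg/mL.
Before the 6th dose, 5 doses have been given. Superposition: Cmin = C₀·(f + f² + … + f^5).
≈ 6.179 × (0.2847 + 0.0811 + 0.0231 + 0.0066 + 0.0019) ≈ 6.179 × 0.3974 ≈ 2.456 μg/mL.

2.5 μg/mL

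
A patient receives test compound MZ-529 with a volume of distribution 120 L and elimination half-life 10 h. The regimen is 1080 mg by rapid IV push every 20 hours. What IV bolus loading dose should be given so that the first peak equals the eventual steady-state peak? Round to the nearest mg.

1440 mg

f = (1/2)^(20/10) ≈ 0.250000; accumulation ratio R = 1/(1−f) ≈ 1.33333.
Loading dose to hit Cmax,ss on first dose: D_load = D_maint·R ≈ 1080 × 1.33333 ≈ 1440.00 mg.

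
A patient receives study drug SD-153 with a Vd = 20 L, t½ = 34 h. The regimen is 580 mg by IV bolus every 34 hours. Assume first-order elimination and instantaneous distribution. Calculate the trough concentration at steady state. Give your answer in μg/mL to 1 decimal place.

The dosing interval is 1 half-life, so f = 2^(−1) = 0.5.
At steady state, R = 1/(1 − 0.5) = 2/1.
Single-dose peak C₀ = D/Vd = 580/20 = 29 μg/mL.
Steady-state peak Cmax,ss = C₀·R = 29 × 2/1 ≈ 58.000 μg/mL.
Steady-state trough Cmin,ss = Cmax,ss·f ≈ 58.000 × 0.5 ≈ 29.000 μg/mL.

29.0 μg/mL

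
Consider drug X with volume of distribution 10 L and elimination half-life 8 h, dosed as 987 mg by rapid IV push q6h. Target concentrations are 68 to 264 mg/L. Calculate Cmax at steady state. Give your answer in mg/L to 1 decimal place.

243.5 mg/L

k = ln2/t½ = ln2/8 ≈ 0.086643 h⁻¹; fraction remaining f = e^(−kτ) = e^(−0.086643×6) ≈ 0.5946.
Accumulation ratio R = 1/(1 − f) ≈ 1/0.4054 ≈ 2.4667.
Each bolus raises the concentration by D/Vd = 987/10 ≈ 98.700 mg/L.
Cmax,ss = C₀/(1 − f) ≈ 98.700/0.4054 ≈ 243.463 mg/L.
Peak 243.5 mg/L vs MTC 264 mg/L: below toxic threshold.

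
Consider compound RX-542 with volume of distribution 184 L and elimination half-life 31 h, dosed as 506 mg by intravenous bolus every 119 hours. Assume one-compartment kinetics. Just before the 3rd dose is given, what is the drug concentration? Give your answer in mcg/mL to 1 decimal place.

f = (1/2)^(τ/t½) = (1/2)^(119/31) ≈ 0.0699.
C₀ = D/Vd = 506/184 ≈ 2.750 mcg/mL.
Before the 3rd dose, 2 doses have been given. Superposition: Cmin = C₀·(f + f²).
≈ 2.750 × (0.0699 + 0.0049) ≈ 2.750 × 0.0748 ≈ 0.206 mcg/mL.

0.2 mcg/mL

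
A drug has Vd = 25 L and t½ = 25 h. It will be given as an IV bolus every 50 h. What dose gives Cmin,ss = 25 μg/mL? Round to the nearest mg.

τ/t½ = 50/25 ≈ 2, so f = (1/2)^(50/25) ≈ 0.250000.
Cmin,ss = (D/Vd)·f/(1−f), so D = Cmin,ss·Vd·(1−f)/f.
D = 25 × 25 × (1−f)/f ≈ 25 × 25 × 3.00000 ≈ 1875.00 mg.

1875 mg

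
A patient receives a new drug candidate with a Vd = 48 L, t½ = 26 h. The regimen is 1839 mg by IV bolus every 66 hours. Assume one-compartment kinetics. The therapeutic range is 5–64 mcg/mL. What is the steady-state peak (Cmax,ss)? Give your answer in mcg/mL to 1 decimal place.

46.3 mcg/mL

τ/t½ = 66/26 ≈ 2.5385, so fraction remaining f = (1/2)^(66/26) ≈ 0.1721.
Accumulation ratio R = 1/(1 − f) ≈ 1/0.8279 ≈ 1.2079.
Each bolus raises the concentration by D/Vd = 1839/48 ≈ 38.312 mcg/mL.
Steady-state peak Cmax,ss = C₀·R ≈ 38.312 × 1.2079 ≈ 46.277 mcg/mL.
Peak 46.3 mcg/mL vs MTC 64 mcg/mL: below toxic threshold.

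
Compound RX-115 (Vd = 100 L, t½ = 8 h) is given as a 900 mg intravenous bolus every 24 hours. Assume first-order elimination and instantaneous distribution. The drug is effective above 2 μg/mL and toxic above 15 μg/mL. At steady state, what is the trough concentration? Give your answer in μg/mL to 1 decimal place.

1.3 μg/mL

The dosing interval is 3 half-lives, so f = 2^(−3) = 0.125.
Accumulation ratio R = 1/(1 − f) = 1/0.875 = 8/7.
Single-dose peak C₀ = D/Vd = 900/100 = 9 μg/mL.
Steady-state peak Cmax,ss = C₀·R = 9 × 8/7 ≈ 10.286 μg/mL.
Steady-state trough Cmin,ss = Cmax,ss·f ≈ 10.286 × 0.125 ≈ 1.286 μg/mL.
Trough 1.3 μg/mL vs MEC 2 μg/mL: subtherapeutic.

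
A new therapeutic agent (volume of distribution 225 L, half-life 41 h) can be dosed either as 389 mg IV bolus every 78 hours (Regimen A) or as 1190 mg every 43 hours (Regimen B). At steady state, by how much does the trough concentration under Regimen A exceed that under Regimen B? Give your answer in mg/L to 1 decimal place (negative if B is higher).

-4.3 mg/L

Regimen A: f = (1/2)^(78/41) ≈ 0.2675; Cmin,ss = (389/225)·f/(1−f) ≈ 0.631 mg/L.
Regimen B: f = (1/2)^(43/41) ≈ 0.4834; Cmin,ss = (1190/225)·f/(1−f) ≈ 4.949 mg/L.
Difference ≈ 0.631 − 4.949 ≈ -4.318 mg/L.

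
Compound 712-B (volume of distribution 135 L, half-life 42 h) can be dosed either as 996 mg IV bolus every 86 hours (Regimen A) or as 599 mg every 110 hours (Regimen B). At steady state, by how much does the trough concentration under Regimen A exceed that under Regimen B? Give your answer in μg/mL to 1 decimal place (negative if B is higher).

1.5 μg/mL

Regimen A: f = (1/2)^(86/42) ≈ 0.2419; Cmin,ss = (996/135)·f/(1−f) ≈ 2.354 μg/mL.
Regimen B: f = (1/2)^(110/42) ≈ 0.1628; Cmin,ss = (599/135)·f/(1−f) ≈ 0.863 μg/mL.
Difference ≈ 2.354 − 0.863 ≈ 1.491 μg/mL.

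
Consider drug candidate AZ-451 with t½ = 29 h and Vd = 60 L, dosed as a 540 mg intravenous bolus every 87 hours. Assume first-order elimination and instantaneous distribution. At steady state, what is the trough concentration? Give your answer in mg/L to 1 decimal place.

The dosing interval is 3 half-lives, so f = 2^(−3) = 0.125.
At steady state, R = 1/(1 − 0.125) = 8/7.
Single-dose peak C₀ = D/Vd = 540/60 = 9 mg/L.
Steady-state peak Cmax,ss = C₀·R = 9 × 8/7 ≈ 10.286 mg/L.
Steady-state trough Cmin,ss = Cmax,ss·f ≈ 10.286 × 0.125 ≈ 1.286 mg/L.

1.3 mg/L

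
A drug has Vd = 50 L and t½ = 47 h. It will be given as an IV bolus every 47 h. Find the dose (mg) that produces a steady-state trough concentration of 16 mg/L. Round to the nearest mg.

800 mg

τ/t½ = 47/47 ≈ 1, so f = (1/2)^(47/47) ≈ 0.500000.
Cmin,ss = (D/Vd)·f/(1−f), so D = Cmin,ss·Vd·(1−f)/f.
D = 16 × 50 × (1−f)/f ≈ 16 × 50 × 1.00000 ≈ 800.00 mg.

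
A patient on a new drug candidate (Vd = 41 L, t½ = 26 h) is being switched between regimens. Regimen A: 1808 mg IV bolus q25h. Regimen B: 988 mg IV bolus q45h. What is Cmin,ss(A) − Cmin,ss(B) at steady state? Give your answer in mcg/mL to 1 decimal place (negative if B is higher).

36.2 mcg/mL

Regimen A: f = (1/2)^(25/26) ≈ 0.5135; Cmin,ss = (1808/41)·f/(1−f) ≈ 46.545 mcg/mL.
Regimen B: f = (1/2)^(45/26) ≈ 0.3013; Cmin,ss = (988/41)·f/(1−f) ≈ 10.392 mcg/mL.
Difference ≈ 46.545 − 10.392 ≈ 36.153 mcg/mL.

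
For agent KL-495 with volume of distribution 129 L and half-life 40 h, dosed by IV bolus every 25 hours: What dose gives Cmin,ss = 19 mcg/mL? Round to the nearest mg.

τ/t½ = 25/40 ≈ 0.625, so f = (1/2)^(25/40) ≈ 0.648420.
Cmin,ss = (D/Vd)·f/(1−f), so D = Cmin,ss·Vd·(1−f)/f.
D = 19 × 129 × (1−f)/f ≈ 19 × 129 × 0.54221 ≈ 1328.96 mg.

1329 mg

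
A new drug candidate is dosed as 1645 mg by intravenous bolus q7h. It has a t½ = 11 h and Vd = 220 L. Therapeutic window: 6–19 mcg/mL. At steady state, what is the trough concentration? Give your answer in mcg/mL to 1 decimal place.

k = ln2/t½ = ln2/11 ≈ 0.063013 h⁻¹; fraction remaining f = e^(−kτ) = e^(−0.063013×7) ≈ 0.6433.
At steady state, accumulation factor R = 1/(1 − e^(−kτ)) ≈ 2.8035.
Each bolus raises the concentration by D/Vd = 1645/220 ≈ 7.477 mcg/mL.
Steady-state peak Cmax,ss = C₀·R ≈ 7.477 × 2.8035 ≈ 20.962 mcg/mL.
Steady-state trough Cmin,ss = Cmax,ss·f ≈ 20.962 × 0.6433 ≈ 13.485 mcg/mL.
Trough 13.5 mcg/mL vs MEC 6 mcg/mL: adequate.

13.5 mcg/mL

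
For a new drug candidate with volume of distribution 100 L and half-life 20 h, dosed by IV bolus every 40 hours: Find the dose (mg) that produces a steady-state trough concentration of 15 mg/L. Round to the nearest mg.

4500 mg

τ/t½ = 40/20 ≈ 2, so f = (1/2)^(40/20) ≈ 0.250000.
Cmin,ss = (D/Vd)·f/(1−f), so D = Cmin,ss·Vd·(1−f)/f.
D = 15 × 100 × (1−f)/f ≈ 15 × 100 × 3.00000 ≈ 4500.00 mg.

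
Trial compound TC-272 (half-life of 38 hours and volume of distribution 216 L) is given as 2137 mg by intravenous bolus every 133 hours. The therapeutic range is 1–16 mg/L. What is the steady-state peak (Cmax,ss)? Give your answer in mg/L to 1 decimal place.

Over one 133-h interval, 133/38 ≈ 3.5 half-lives elapse, leaving f ≈ 0.0884 of each dose.
At steady state, accumulation factor R = 1/(1 − e^(−kτ)) ≈ 1.0970.
Each bolus raises the concentration by D/Vd = 2137/216 ≈ 9.894 mg/L.
Cmax,ss = C₀/(1 − f) ≈ 9.894/0.9116 ≈ 10.853 mg/L.
Peak 10.9 mg/L vs MTC 16 mg/L: below toxic threshold.

10.9 mg/L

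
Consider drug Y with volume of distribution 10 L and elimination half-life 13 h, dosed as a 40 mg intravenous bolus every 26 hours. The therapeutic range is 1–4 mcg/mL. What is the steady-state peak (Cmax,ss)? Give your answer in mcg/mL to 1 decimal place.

τ = 26 h = 2 half-lives, so f = (1/2)^2 = 0.25.
At steady state, R = 1/(1 − 0.25) = 4/3.
Single-dose peak C₀ = D/Vd = 40/10 = 4 mcg/mL.
Steady-state peak Cmax,ss = C₀·R = 4 × 4/3 ≈ 5.333 mcg/mL.
Peak 5.3 mcg/mL vs MTC 4 mcg/mL: exceeds toxic threshold.

5.3 mcg/mL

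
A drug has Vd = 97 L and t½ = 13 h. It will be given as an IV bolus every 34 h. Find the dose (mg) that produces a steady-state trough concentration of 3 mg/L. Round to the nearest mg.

τ/t½ = 34/13 ≈ 2.6154, so f = (1/2)^(34/13) ≈ 0.163189.
Cmin,ss = (D/Vd)·f/(1−f), so D = Cmin,ss·Vd·(1−f)/f.
D = 3 × 97 × (1−f)/f ≈ 3 × 97 × 5.12786 ≈ 1492.21 mg.

1492 mg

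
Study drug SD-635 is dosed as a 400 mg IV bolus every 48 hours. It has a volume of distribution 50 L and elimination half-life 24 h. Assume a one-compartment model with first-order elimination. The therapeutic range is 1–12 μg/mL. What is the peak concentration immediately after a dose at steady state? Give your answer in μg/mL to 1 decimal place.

10.7 μg/mL

τ = 48 h = 2 half-lives, so f = (1/2)^2 = 0.25.
Accumulation ratio R = 1/(1 − f) = 1/0.75 = 4/3.
Single-dose peak C₀ = D/Vd = 400/50 = 8 μg/mL.
Steady-state peak Cmax,ss = C₀·R = 8 × 4/3 ≈ 10.667 μg/mL.
Peak 10.7 μg/mL vs MTC 12 μg/mL: below toxic threshold.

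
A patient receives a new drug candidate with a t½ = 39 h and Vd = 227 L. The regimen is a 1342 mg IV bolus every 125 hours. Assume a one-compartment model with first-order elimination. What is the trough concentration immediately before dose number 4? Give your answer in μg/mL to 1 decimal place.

f = (1/2)^(τ/t½) = (1/2)^(125/39) ≈ 0.1084.
C₀ = D/Vd = 1342/227 ≈ 5.912 μg/mL.
Before the 4th dose, 3 doses have been given. Superposition: Cmin = C₀·(f + f² + … + f^3).
≈ 5.912 × (0.1084 + 0.0118 + 0.0013) ≈ 5.912 × 0.1215 ≈ 0.718 μg/mL.

0.7 μg/mL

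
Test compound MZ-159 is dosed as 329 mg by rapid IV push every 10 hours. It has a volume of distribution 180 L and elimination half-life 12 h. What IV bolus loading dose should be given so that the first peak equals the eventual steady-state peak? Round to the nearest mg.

750 mg

f = (1/2)^(10/12) ≈ 0.561231; accumulation ratio R = 1/(1−f) ≈ 2.27910.
Loading dose to hit Cmax,ss on first dose: D_load = D_maint·R ≈ 329 × 2.27910 ≈ 749.82 mg.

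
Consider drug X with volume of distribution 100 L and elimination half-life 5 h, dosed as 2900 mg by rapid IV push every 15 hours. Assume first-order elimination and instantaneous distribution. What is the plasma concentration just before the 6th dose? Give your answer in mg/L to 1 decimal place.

f = (1/2)^(τ/t½) = (1/2)^(15/5) ≈ 0.1250.
C₀ = D/Vd = 2900/100 ≈ 29.000 mg/L.
Before the 6th dose, 5 doses have been given. Superposition: Cmin = C₀·(f + f² + … + f^5).
≈ 29.000 × (0.1250 + 0.0156 + 0.0020 + 0.0002 + 0.0000) ≈ 29.000 × 0.1428 ≈ 4.141 mg/L.

4.1 mg/L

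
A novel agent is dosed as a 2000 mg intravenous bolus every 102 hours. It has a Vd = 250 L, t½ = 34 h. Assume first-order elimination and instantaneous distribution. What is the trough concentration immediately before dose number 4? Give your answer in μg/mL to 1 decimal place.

1.1 μg/mL

f = (1/2)^(τ/t½) = (1/2)^(102/34) ≈ 0.1250.
C₀ = D/Vd = 2000/250 ≈ 8.000 μg/mL.
Before the 4th dose, 3 doses have been given. Superposition: Cmin = C₀·(f + f² + … + f^3).
≈ 8.000 × (0.1250 + 0.0156 + 0.0020) ≈ 8.000 × 0.1426 ≈ 1.141 μg/mL.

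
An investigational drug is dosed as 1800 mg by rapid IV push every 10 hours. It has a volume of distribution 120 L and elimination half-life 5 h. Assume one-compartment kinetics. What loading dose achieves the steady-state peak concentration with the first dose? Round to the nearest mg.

2400 mg

f = (1/2)^(10/5) ≈ 0.250000; accumulation ratio R = 1/(1−f) ≈ 1.33333.
Loading dose to hit Cmax,ss on first dose: D_load = D_maint·R ≈ 1800 × 1.33333 ≈ 2399.99 mg.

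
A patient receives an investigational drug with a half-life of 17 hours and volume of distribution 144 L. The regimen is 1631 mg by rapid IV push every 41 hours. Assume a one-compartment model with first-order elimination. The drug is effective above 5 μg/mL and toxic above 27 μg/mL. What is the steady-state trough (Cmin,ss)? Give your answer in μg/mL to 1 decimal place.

2.6 μg/mL

k = ln2/t½ = ln2/17 ≈ 0.040773 h⁻¹; fraction remaining f = e^(−kτ) = e^(−0.040773×41) ≈ 0.1879.
At steady state, accumulation factor R = 1/(1 − e^(−kτ)) ≈ 1.2314.
Single-dose peak C₀ = D/Vd = 1631/144 ≈ 11.326 μg/mL.
Cmax,ss = C₀/(1 − f) ≈ 11.326/0.8121 ≈ 13.947 μg/mL.
One interval later, Cmin,ss = Cmax,ss·e^(−kτ) ≈ 13.947 × 0.1879 ≈ 2.621 μg/mL.
Trough 2.6 μg/mL vs MEC 5 μg/mL: subtherapeutic.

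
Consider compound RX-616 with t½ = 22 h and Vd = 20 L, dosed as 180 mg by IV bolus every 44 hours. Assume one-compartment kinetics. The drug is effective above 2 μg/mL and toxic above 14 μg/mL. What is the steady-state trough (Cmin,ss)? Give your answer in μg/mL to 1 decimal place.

3.0 μg/mL

τ = 44 h = 2 half-lives, so f = (1/2)^2 = 0.25.
Accumulation ratio R = 1/(1 − f) = 1/0.75 = 4/3.
Single-dose peak C₀ = D/Vd = 180/20 = 9 μg/mL.
Steady-state peak Cmax,ss = C₀·R = 9 × 4/3 ≈ 12.000 μg/mL.
Steady-state trough Cmin,ss = Cmax,ss·f ≈ 12.000 × 0.25 ≈ 3.000 μg/mL.
Trough 3.0 μg/mL vs MEC 2 μg/mL: adequate.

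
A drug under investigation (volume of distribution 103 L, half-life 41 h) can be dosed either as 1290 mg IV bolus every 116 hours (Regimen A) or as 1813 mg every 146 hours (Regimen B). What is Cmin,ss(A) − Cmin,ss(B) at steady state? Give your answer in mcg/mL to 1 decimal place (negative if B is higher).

Regimen A: f = (1/2)^(116/41) ≈ 0.1407; Cmin,ss = (1290/103)·f/(1−f) ≈ 2.051 mcg/mL.
Regimen B: f = (1/2)^(146/41) ≈ 0.0847; Cmin,ss = (1813/103)·f/(1−f) ≈ 1.629 mcg/mL.
Difference ≈ 2.051 − 1.629 ≈ 0.422 mcg/mL.

0.4 mcg/mL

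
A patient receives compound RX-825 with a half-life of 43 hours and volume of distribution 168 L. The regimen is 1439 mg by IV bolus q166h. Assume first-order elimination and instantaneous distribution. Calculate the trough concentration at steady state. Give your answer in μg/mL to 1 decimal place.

τ/t½ = 166/43 ≈ 3.8605, so fraction remaining f = (1/2)^(166/43) ≈ 0.0688.
Accumulation ratio R = 1/(1 − f) ≈ 1/0.9312 ≈ 1.0739.
Each bolus raises the concentration by D/Vd = 1439/168 ≈ 8.565 μg/mL.
Steady-state peak Cmax,ss = C₀·R ≈ 8.565 × 1.0739 ≈ 9.198 μg/mL.
One interval later, Cmin,ss = Cmax,ss·e^(−kτ) ≈ 9.198 × 0.0688 ≈ 0.633 μg/mL.

0.6 μg/mL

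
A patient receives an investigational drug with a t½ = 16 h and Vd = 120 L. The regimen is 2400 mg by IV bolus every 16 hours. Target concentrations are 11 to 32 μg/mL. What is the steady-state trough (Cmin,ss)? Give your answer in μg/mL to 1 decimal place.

The dosing interval is 1 half-life, so f = 2^(−1) = 0.5.
Accumulation ratio R = 1/(1 − f) = 1/0.5 = 2/1.
Single-dose peak C₀ = D/Vd = 2400/120 = 20 μg/mL.
Steady-state peak Cmax,ss = C₀·R = 20 × 2/1 ≈ 40.000 μg/mL.
Steady-state trough Cmin,ss = Cmax,ss·f ≈ 40.000 × 0.5 ≈ 20.000 μg/mL.
Trough 20.0 μg/mL vs MEC 11 μg/mL: adequate.

20.0 μg/mL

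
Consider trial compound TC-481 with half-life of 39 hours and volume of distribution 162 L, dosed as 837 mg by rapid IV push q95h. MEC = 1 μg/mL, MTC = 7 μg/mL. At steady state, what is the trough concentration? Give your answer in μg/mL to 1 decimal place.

k = ln2/t½ = ln2/39 ≈ 0.017773 h⁻¹; fraction remaining f = e^(−kτ) = e^(−0.017773×95) ≈ 0.1848.
Each bolus raises the concentration by D/Vd = 837/162 ≈ 5.167 μg/mL.
Steady-state trough Cmin,ss = C₀·f/(1−f) ≈ 5.167 × 0.1848/0.8152 ≈ 1.171 μg/mL.
Trough 1.2 μg/mL vs MEC 1 μg/mL: adequate.

1.2 μg/mL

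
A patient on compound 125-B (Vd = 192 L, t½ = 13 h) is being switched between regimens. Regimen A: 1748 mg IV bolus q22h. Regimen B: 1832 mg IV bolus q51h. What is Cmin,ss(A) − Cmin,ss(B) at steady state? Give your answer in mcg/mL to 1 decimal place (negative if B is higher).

3.4 mcg/mL

Regimen A: f = (1/2)^(22/13) ≈ 0.3094; Cmin,ss = (1748/192)·f/(1−f) ≈ 4.079 mcg/mL.
Regimen B: f = (1/2)^(51/13) ≈ 0.0659; Cmin,ss = (1832/192)·f/(1−f) ≈ 0.673 mcg/mL.
Difference ≈ 4.079 − 0.673 ≈ 3.406 mcg/mL.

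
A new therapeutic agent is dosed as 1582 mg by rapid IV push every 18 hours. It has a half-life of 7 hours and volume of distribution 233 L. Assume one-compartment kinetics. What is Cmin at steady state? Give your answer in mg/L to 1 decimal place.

1.4 mg/L

Over one 18-h interval, 18/7 ≈ 2.5714 half-lives elapse, leaving f ≈ 0.1682 of each dose.
Single-dose peak C₀ = D/Vd = 1582/233 ≈ 6.790 mg/L.
Steady-state trough Cmin,ss = C₀·f/(1−f) ≈ 6.790 × 0.1682/0.8318 ≈ 1.373 mg/L.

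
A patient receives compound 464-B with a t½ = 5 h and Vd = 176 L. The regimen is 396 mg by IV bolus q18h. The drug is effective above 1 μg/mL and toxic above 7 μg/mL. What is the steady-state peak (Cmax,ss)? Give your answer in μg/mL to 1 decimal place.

τ/t½ = 18/5 ≈ 3.6, so fraction remaining f = (1/2)^(18/5) ≈ 0.0825.
At steady state, accumulation factor R = 1/(1 − e^(−kτ)) ≈ 1.0899.
Single-dose peak C₀ = D/Vd = 396/176 ≈ 2.250 μg/mL.
Steady-state peak Cmax,ss = C₀·R ≈ 2.250 × 1.0899 ≈ 2.452 μg/mL.
Peak 2.5 μg/mL vs MTC 7 μg/mL: below toxic threshold.

2.5 μg/mL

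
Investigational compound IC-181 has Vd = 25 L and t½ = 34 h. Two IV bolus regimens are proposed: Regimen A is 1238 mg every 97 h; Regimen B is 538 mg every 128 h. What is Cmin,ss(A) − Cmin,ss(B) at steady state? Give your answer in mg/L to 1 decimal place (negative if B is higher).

6.2 mg/L

Regimen A: f = (1/2)^(97/34) ≈ 0.1384; Cmin,ss = (1238/25)·f/(1−f) ≈ 7.954 mg/L.
Regimen B: f = (1/2)^(128/34) ≈ 0.0736; Cmin,ss = (538/25)·f/(1−f) ≈ 1.710 mg/L.
Difference ≈ 7.954 − 1.710 ≈ 6.244 mg/L.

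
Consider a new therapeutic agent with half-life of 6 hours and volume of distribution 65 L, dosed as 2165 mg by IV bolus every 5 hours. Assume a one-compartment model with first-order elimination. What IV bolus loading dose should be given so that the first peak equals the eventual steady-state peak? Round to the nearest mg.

4934 mg

f = (1/2)^(5/6) ≈ 0.561231; accumulation ratio R = 1/(1−f) ≈ 2.27910.
Loading dose to hit Cmax,ss on first dose: D_load = D_maint·R ≈ 2165 × 2.27910 ≈ 4934.25 mg.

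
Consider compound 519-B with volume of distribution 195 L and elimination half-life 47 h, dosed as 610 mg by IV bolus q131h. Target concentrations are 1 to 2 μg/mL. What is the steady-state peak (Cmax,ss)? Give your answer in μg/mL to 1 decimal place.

3.7 μg/mL

Over one 131-h interval, 131/47 ≈ 2.7872 half-lives elapse, leaving f ≈ 0.1449 of each dose.
Accumulation ratio R = 1/(1 − f) ≈ 1/0.8551 ≈ 1.1695.
Each bolus raises the concentration by D/Vd = 610/195 ≈ 3.128 μg/mL.
Steady-state peak Cmax,ss = C₀·R ≈ 3.128 × 1.1695 ≈ 3.658 μg/mL.
Peak 3.7 μg/mL vs MTC 2 μg/mL: exceeds toxic threshold.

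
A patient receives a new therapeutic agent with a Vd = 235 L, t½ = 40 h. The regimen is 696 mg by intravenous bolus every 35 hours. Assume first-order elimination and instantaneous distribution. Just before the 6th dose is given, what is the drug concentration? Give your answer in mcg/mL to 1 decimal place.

f = (1/2)^(τ/t½) = (1/2)^(35/40) ≈ 0.5453.
C₀ = D/Vd = 696/235 ≈ 2.962 mcg/mL.
Before the 6th dose, 5 doses have been given. Superposition: Cmin = C₀·(f + f² + … + f^5).
≈ 2.962 × (0.5453 + 0.2974 + 0.1621 + 0.0884 + 0.0482) ≈ 2.962 × 1.1414 ≈ 3.381 mcg/mL.

3.4 mcg/mL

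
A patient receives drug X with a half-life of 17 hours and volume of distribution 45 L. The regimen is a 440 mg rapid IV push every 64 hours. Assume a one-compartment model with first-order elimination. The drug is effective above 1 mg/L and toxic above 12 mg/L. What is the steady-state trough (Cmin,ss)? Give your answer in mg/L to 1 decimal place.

Over one 64-h interval, 64/17 ≈ 3.7647 half-lives elapse, leaving f ≈ 0.0736 of each dose.
Accumulation ratio R = 1/(1 − f) ≈ 1/0.9264 ≈ 1.0794.
Single-dose peak C₀ = D/Vd = 440/45 ≈ 9.778 mg/L.
Steady-state peak Cmax,ss = C₀·R ≈ 9.778 × 1.0794 ≈ 10.554 mg/L.
Steady-state trough Cmin,ss = Cmax,ss·f ≈ 10.554 × 0.0736 ≈ 0.777 mg/L.
Trough 0.8 mg/L vs MEC 1 mg/L: subtherapeutic.

0.8 mg/L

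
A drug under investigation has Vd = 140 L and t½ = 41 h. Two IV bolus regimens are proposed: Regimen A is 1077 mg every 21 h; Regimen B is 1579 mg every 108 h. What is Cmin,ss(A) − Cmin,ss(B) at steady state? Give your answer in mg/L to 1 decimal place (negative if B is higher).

15.9 mg/L

Regimen A: f = (1/2)^(21/41) ≈ 0.7012; Cmin,ss = (1077/140)·f/(1−f) ≈ 18.053 mg/L.
Regimen B: f = (1/2)^(108/41) ≈ 0.1611; Cmin,ss = (1579/140)·f/(1−f) ≈ 2.166 mg/L.
Difference ≈ 18.053 − 2.166 ≈ 15.887 mg/L.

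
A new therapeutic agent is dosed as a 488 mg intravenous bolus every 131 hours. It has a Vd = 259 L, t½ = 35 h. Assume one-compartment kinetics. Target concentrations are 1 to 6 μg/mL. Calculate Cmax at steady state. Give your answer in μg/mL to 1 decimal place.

Over one 131-h interval, 131/35 ≈ 3.7429 half-lives elapse, leaving f ≈ 0.0747 of each dose.
Accumulation ratio R = 1/(1 − f) ≈ 1/0.9253 ≈ 1.0807.
Each bolus raises the concentration by D/Vd = 488/259 ≈ 1.884 μg/mL.
Steady-state peak Cmax,ss = C₀·R ≈ 1.884 × 1.0807 ≈ 2.036 μg/mL.
Peak 2.0 μg/mL vs MTC 6 μg/mL: below toxic threshold.

2.0 μg/mL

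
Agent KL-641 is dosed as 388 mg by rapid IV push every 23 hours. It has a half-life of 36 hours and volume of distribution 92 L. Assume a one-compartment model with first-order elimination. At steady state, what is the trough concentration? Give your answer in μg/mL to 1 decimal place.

7.6 μg/mL

k = ln2/t½ = ln2/36 ≈ 0.019254 h⁻¹; fraction remaining f = e^(−kτ) = e^(−0.019254×23) ≈ 0.6422.
Each bolus raises the concentration by D/Vd = 388/92 ≈ 4.217 μg/mL.
Steady-state trough Cmin,ss = C₀·f/(1−f) ≈ 4.217 × 0.6422/0.3578 ≈ 7.569 μg/mL.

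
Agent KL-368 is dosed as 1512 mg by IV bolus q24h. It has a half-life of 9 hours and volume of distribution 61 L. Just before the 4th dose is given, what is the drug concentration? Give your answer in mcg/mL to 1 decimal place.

f = (1/2)^(τ/t½) = (1/2)^(24/9) ≈ 0.1575.
C₀ = D/Vd = 1512/61 ≈ 24.787 mcg/mL.
Before the 4th dose, 3 doses have been given. Superposition: Cmin = C₀·(f + f² + … + f^3).
≈ 24.787 × (0.1575 + 0.0248 + 0.0039) ≈ 24.787 × 0.1862 ≈ 4.615 mcg/mL.

4.6 mcg/mL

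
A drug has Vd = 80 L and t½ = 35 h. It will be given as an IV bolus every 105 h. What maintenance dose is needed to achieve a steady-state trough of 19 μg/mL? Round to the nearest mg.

10640 mg

τ/t½ = 105/35 ≈ 3, so f = (1/2)^(105/35) ≈ 0.125000.
Cmin,ss = (D/Vd)·f/(1−f), so D = Cmin,ss·Vd·(1−f)/f.
D = 19 × 80 × (1−f)/f ≈ 19 × 80 × 7.00000 ≈ 10640.00 mg.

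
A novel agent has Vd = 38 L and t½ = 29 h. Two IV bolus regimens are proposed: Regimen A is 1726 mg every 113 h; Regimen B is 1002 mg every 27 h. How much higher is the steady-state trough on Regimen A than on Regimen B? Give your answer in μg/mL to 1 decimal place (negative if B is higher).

-25.8 μg/mL

Regimen A: f = (1/2)^(113/29) ≈ 0.0671; Cmin,ss = (1726/38)·f/(1−f) ≈ 3.267 μg/mL.
Regimen B: f = (1/2)^(27/29) ≈ 0.5245; Cmin,ss = (1002/38)·f/(1−f) ≈ 29.086 μg/mL.
Difference ≈ 3.267 − 29.086 ≈ -25.819 μg/mL.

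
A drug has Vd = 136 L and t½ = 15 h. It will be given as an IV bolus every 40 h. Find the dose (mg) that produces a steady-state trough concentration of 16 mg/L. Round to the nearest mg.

11641 mg

τ/t½ = 40/15 ≈ 2.6667, so f = (1/2)^(40/15) ≈ 0.157490.
Cmin,ss = (D/Vd)·f/(1−f), so D = Cmin,ss·Vd·(1−f)/f.
D = 16 × 136 × (1−f)/f ≈ 16 × 136 × 5.34961 ≈ 11640.75 mg.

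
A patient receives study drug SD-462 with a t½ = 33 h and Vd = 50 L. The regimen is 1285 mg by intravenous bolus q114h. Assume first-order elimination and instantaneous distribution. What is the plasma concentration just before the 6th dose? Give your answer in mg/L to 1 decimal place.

f = (1/2)^(τ/t½) = (1/2)^(114/33) ≈ 0.0912.
C₀ = D/Vd = 1285/50 ≈ 25.700 mg/L.
Before the 6th dose, 5 doses have been given. Superposition: Cmin = C₀·(f + f² + … + f^5).
≈ 25.700 × (0.0912 + 0.0083 + 0.0008 + 0.0001 + 0.0000) ≈ 25.700 × 0.1004 ≈ 2.580 mg/L.

2.6 mg/L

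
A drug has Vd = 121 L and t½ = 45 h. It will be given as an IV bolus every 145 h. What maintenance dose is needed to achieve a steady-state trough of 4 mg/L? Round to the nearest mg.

τ/t½ = 145/45 ≈ 3.2222, so f = (1/2)^(145/45) ≈ 0.107155.
Cmin,ss = (D/Vd)·f/(1−f), so D = Cmin,ss·Vd·(1−f)/f.
D = 4 × 121 × (1−f)/f ≈ 4 × 121 × 8.33228 ≈ 4032.82 mg.

4033 mg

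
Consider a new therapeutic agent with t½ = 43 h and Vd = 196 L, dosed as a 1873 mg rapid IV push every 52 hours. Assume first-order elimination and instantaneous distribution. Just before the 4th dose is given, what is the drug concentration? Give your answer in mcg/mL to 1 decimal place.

6.7 mcg/mL

f = (1/2)^(τ/t½) = (1/2)^(52/43) ≈ 0.4325.
C₀ = D/Vd = 1873/196 ≈ 9.556 mcg/mL.
Before the 4th dose, 3 doses have been given. Superposition: Cmin = C₀·(f + f² + … + f^3).
≈ 9.556 × (0.4325 + 0.1871 + 0.0809) ≈ 9.556 × 0.7005 ≈ 6.694 mcg/mL.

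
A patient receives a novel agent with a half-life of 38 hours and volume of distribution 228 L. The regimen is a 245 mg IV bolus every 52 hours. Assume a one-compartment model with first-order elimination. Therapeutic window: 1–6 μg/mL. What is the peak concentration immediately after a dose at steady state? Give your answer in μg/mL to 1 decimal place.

1.8 μg/mL

τ/t½ = 52/38 ≈ 1.3684, so fraction remaining f = (1/2)^(52/38) ≈ 0.3873.
Accumulation ratio R = 1/(1 − f) ≈ 1/0.6127 ≈ 1.6321.
Single-dose peak C₀ = D/Vd = 245/228 ≈ 1.075 μg/mL.
Steady-state peak Cmax,ss = C₀·R ≈ 1.075 × 1.6321 ≈ 1.755 μg/mL.
Peak 1.8 μg/mL vs MTC 6 μg/mL: below toxic threshold.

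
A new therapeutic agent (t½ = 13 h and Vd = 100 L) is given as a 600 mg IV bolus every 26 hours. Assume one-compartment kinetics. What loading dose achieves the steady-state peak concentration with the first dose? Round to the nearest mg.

f = (1/2)^(26/13) ≈ 0.250000; accumulation ratio R = 1/(1−f) ≈ 1.33333.
Loading dose to hit Cmax,ss on first dose: D_load = D_maint·R ≈ 600 × 1.33333 ≈ 800.00 mg.

800 mg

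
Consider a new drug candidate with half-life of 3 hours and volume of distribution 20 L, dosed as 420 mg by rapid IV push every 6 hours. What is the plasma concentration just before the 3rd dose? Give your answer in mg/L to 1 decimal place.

6.6 mg/L

f = (1/2)^(τ/t½) = (1/2)^(6/3) ≈ 0.2500.
C₀ = D/Vd = 420/20 ≈ 21.000 mg/L.
Before the 3rd dose, 2 doses have been given. Superposition: Cmin = C₀·(f + f²).
≈ 21.000 × (0.2500 + 0.0625) ≈ 21.000 × 0.3125 ≈ 6.562 mg/L.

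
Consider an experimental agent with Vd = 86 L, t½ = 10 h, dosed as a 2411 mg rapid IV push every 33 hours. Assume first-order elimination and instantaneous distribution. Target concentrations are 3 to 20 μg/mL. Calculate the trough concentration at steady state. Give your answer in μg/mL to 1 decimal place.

Over one 33-h interval, 33/10 ≈ 3.3 half-lives elapse, leaving f ≈ 0.1015 of each dose.
Each bolus raises the concentration by D/Vd = 2411/86 ≈ 28.035 μg/mL.
Steady-state trough Cmin,ss = C₀·f/(1−f) ≈ 28.035 × 0.1015/0.8985 ≈ 3.167 μg/mL.
Trough 3.2 μg/mL vs MEC 3 μg/mL: adequate.

3.2 μg/mL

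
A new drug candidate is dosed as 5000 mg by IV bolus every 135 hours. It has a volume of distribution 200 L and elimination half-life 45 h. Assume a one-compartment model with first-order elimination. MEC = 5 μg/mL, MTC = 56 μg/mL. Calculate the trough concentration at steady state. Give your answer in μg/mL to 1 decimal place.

τ = 135 h = 3 half-lives, so f = (1/2)^3 = 0.125.
Accumulation ratio R = 1/(1 − f) = 1/0.875 = 8/7.
Single-dose peak C₀ = D/Vd = 5000/200 = 25 μg/mL.
Steady-state peak Cmax,ss = C₀·R = 25 × 8/7 ≈ 28.571 μg/mL.
Steady-state trough Cmin,ss = Cmax,ss·f ≈ 28.571 × 0.125 ≈ 3.571 μg/mL.
Trough 3.6 μg/mL vs MEC 5 μg/mL: subtherapeutic.

3.6 μg/mL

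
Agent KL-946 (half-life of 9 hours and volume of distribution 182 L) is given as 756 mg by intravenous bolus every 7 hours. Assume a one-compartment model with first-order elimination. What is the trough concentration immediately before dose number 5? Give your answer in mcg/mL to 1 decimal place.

5.1 mcg/mL

f = (1/2)^(τ/t½) = (1/2)^(7/9) ≈ 0.5833.
C₀ = D/Vd = 756/182 ≈ 4.154 mcg/mL.
Before the 5th dose, 4 doses have been given. Superposition: Cmin = C₀·(f + f² + … + f^4).
≈ 4.154 × (0.5833 + 0.3402 + 0.1985 + 0.1158) ≈ 4.154 × 1.2378 ≈ 5.142 mcg/mL.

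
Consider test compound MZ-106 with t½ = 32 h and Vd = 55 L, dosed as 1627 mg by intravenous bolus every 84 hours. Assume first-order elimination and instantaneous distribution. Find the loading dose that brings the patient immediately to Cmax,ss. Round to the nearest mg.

1942 mg

f = (1/2)^(84/32) ≈ 0.162105; accumulation ratio R = 1/(1−f) ≈ 1.19347.
Loading dose to hit Cmax,ss on first dose: D_load = D_maint·R ≈ 1627 × 1.19347 ≈ 1941.78 mg.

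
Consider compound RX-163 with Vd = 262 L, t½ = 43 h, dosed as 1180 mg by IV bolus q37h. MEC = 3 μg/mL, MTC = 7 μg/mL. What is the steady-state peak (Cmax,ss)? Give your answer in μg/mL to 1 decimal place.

Over one 37-h interval, 37/43 ≈ 0.86047 half-lives elapse, leaving f ≈ 0.5508 of each dose.
At steady state, accumulation factor R = 1/(1 − e^(−kτ)) ≈ 2.2262.
Single-dose peak C₀ = D/Vd = 1180/262 ≈ 4.504 μg/mL.
Steady-state peak Cmax,ss = C₀·R ≈ 4.504 × 2.2262 ≈ 10.027 μg/mL.
Peak 10.0 μg/mL vs MTC 7 μg/mL: exceeds toxic threshold.

10.0 μg/mL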